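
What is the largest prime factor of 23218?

23218 = 2 · 11609
11609 = 13 · 893
893 = 19 · 47
47 is prime.
So 23218 = 2 · 13 · 19 · 47; the largest prime factor is 47.

47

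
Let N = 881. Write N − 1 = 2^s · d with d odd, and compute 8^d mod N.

1

881 − 1 = 880 = 2^4 · 55, so d = 55.
8^1 ≡ 8 (mod 881)
8^2 ≡ 8^2 = 64 ≡ 64 (mod 881)
8^4 ≡ 64^2 = 4096 ≡ 572 (mod 881)
8^8 ≡ 572^2 = 327184 ≡ 333 (mod 881)
8^16 ≡ 333^2 = 110889 ≡ 764 (mod 881)
8^32 ≡ 764^2 = 583696 ≡ 474 (mod 881)
55 = 32 + 16 + 4 + 2 + 1 in binary powers of 2.
So 8^55 ≡ 474 · 764 · 572 · 64 · 8 ≡ 1 (mod 881).
Since 8^d ≡ 1 (mod 881), base 8 does not prove 881 composite.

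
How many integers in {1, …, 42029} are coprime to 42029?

37440

Factor: 42029 = 13 · 53 · 61.
φ(42029) = (13−1) · (53−1) · (61−1) = 12 · 52 · 60 = 37440.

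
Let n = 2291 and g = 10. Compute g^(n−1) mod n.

10^1 ≡ 10 (mod 2291)
10^2 ≡ 10^2 = 100 ≡ 100 (mod 2291)
10^4 ≡ 100^2 = 10000 ≡ 836 (mod 2291)
10^8 ≡ 836^2 = 698896 ≡ 141 (mod 2291)
10^16 ≡ 141^2 = 19881 ≡ 1553 (mod 2291)
10^32 ≡ 1553^2 = 2411809 ≡ 1677 (mod 2291)
10^64 ≡ 1677^2 = 2812329 ≡ 1272 (mod 2291)
10^128 ≡ 1272^2 = 1617984 ≡ 538 (mod 2291)
10^256 ≡ 538^2 = 289444 ≡ 778 (mod 2291)
10^512 ≡ 778^2 = 605284 ≡ 460 (mod 2291)
10^1024 ≡ 460^2 = 211600 ≡ 828 (mod 2291)
10^2048 ≡ 828^2 = 685584 ≡ 575 (mod 2291)
2290 = 2048 + 128 + 64 + 32 + 16 + 2 in binary powers of 2.
So 10^2290 ≡ 575 · 538 · 1272 · 1677 · 1553 · 100 ≡ 1048 (mod 2291).
Since 1048 ≠ 1, base 10 is a Fermat witness: 2291 is composite.

1048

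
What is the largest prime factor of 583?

583 = 11 · 53
53 is prime.
So 583 = 11 · 53; the largest prime factor is 53.

53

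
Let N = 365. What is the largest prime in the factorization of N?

365 = 5 · 73
73 is prime.
So 365 = 5 · 73; the largest prime factor is 73.

73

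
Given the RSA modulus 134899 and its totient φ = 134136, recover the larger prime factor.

φ(n) = (p−1)(q−1) = n − (p+q) + 1, so p + q = 134899 − 134136 + 1 = 764.
p and q are the roots of t² − 764t + 134899 = 0.
Discriminant: 764² − 4·134899 = 583696 − 539596 = 44100; √44100 = 210.
q = (764 − 210)/2 = 277, p = (764 + 210)/2 = 487.
Check: 277 · 487 = 134899.

487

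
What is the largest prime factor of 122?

122 = 2 · 61
61 is prime.
So 122 = 2 · 61; the largest prime factor is 61.

61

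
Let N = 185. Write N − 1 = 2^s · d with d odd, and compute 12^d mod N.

185 − 1 = 184 = 2^3 · 23, so d = 23.
12^1 ≡ 12 (mod 185)
12^2 ≡ 12^2 = 144 ≡ 144 (mod 185)
12^4 ≡ 144^2 = 20736 ≡ 16 (mod 185)
12^8 ≡ 16^2 = 256 ≡ 71 (mod 185)
12^16 ≡ 71^2 = 5041 ≡ 46 (mod 185)
23 = 16 + 4 + 2 + 1 in binary powers of 2.
So 12^23 ≡ 46 · 16 · 144 · 12 ≡ 118 (mod 185).
Squaring chain: 118 → 49 → 181; never reaches −1, so base 12 is a Miller–Rabin witness that 185 is composite.

118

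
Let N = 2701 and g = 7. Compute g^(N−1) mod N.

2554

7^1 ≡ 7 (mod 2701)
7^2 ≡ 7^2 = 49 ≡ 49 (mod 2701)
7^4 ≡ 49^2 = 2401 ≡ 2401 (mod 2701)
7^8 ≡ 2401^2 = 5764801 ≡ 867 (mod 2701)
7^16 ≡ 867^2 = 751689 ≡ 811 (mod 2701)
7^32 ≡ 811^2 = 657721 ≡ 1378 (mod 2701)
7^64 ≡ 1378^2 = 1898884 ≡ 81 (mod 2701)
7^128 ≡ 81^2 = 6561 ≡ 1159 (mod 2701)
7^256 ≡ 1159^2 = 1343281 ≡ 884 (mod 2701)
7^512 ≡ 884^2 = 781456 ≡ 867 (mod 2701)
7^1024 ≡ 867^2 = 751689 ≡ 811 (mod 2701)
7^2048 ≡ 811^2 = 657721 ≡ 1378 (mod 2701)
2700 = 2048 + 512 + 128 + 8 + 4 in binary powers of 2.
So 7^2700 ≡ 1378 · 867 · 1159 · 867 · 2401 ≡ 2554 (mod 2701).
Since 2554 ≠ 1, base 7 is a Fermat witness: 2701 is composite.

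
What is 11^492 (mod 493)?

11^1 ≡ 11 (mod 493)
11^2 ≡ 11^2 = 121 ≡ 121 (mod 493)
11^4 ≡ 121^2 = 14641 ≡ 344 (mod 493)
11^8 ≡ 344^2 = 118336 ≡ 16 (mod 493)
11^16 ≡ 16^2 = 256 ≡ 256 (mod 493)
11^32 ≡ 256^2 = 65536 ≡ 460 (mod 493)
11^64 ≡ 460^2 = 211600 ≡ 103 (mod 493)
11^128 ≡ 103^2 = 10609 ≡ 256 (mod 493)
11^256 ≡ 256^2 = 65536 ≡ 460 (mod 493)
492 = 256 + 128 + 64 + 32 + 8 + 4 in binary powers of 2.
So 11^492 ≡ 460 · 256 · 103 · 460 · 16 · 344 ≡ 285 (mod 493).
Since 285 ≠ 1, base 11 is a Fermat witness: 493 is composite.

285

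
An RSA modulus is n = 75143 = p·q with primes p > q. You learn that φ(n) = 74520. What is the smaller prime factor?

163

φ(n) = (p−1)(q−1) = n − (p+q) + 1, so p + q = 75143 − 74520 + 1 = 624.
p and q are the roots of t² − 624t + 75143 = 0.
Discriminant: 624² − 4·75143 = 389376 − 300572 = 88804; √88804 = 298.
q = (624 − 298)/2 = 163, p = (624 + 298)/2 = 461.
Check: 163 · 461 = 75143.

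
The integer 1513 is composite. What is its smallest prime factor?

1513 is odd.
Digit sum 10, not divisible by 3.
Ends in 3: not divisible by 5.
7: 1513 = 7·216 + 1
11: 1513 = 11·137 + 6
13: 1513 = 13·116 + 5
17: 1513 = 17·89

17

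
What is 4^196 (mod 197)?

4^1 ≡ 4 (mod 197)
4^2 ≡ 4^2 = 16 ≡ 16 (mod 197)
4^4 ≡ 16^2 = 256 ≡ 59 (mod 197)
4^8 ≡ 59^2 = 3481 ≡ 132 (mod 197)
4^16 ≡ 132^2 = 17424 ≡ 88 (mod 197)
4^32 ≡ 88^2 = 7744 ≡ 61 (mod 197)
4^64 ≡ 61^2 = 3721 ≡ 175 (mod 197)
4^128 ≡ 175^2 = 30625 ≡ 90 (mod 197)
196 = 128 + 64 + 4 in binary powers of 2.
So 4^196 ≡ 90 · 175 · 59 ≡ 1 (mod 197).
Since the result is 1, base 4 gives no evidence that 197 is composite.

1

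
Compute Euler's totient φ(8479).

Factor: 8479 = 61 · 139.
φ(8479) = (61−1) · (139−1) = 60 · 138 = 8280.

8280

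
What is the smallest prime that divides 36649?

67

36649 is odd.
Digit sum 28, not divisible by 3.
Ends in 9: not divisible by 5.
7: 36649 = 7·5235 + 4
11: 36649 = 11·3331 + 8
13: 36649 = 13·2819 + 2
17: 36649 = 17·2155 + 14
19: 36649 = 19·1928 + 17
23: 36649 = 23·1593 + 10
29: 36649 = 29·1263 + 22
31: 36649 = 31·1182 + 7
37: 36649 = 37·990 + 19
41: 36649 = 41·893 + 36
43: 36649 = 43·852 + 13
47: 36649 = 47·779 + 36
53: 36649 = 53·691 + 26
59: 36649 = 59·621 + 10
61: 36649 = 61·600 + 49
67: 36649 = 67·547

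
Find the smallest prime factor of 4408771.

4408771 is odd.
Digit sum 31, not divisible by 3.
Ends in 1: not divisible by 5.
7: 4408771 = 7·629824 + 3
11: 4408771 = 11·400797 + 4
13: 4408771 = 13·339136 + 3
17: 4408771 = 17·259339 + 8
19: 4408771 = 19·232040 + 11
23: 4408771 = 23·191685 + 16
29: 4408771 = 29·152026 + 17
31: 4408771 = 31·142218 + 13
37: 4408771 = 37·119155 + 36
41: 4408771 = 41·107531

41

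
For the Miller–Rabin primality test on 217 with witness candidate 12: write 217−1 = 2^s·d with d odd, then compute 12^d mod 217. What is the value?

27

217 − 1 = 216 = 2^3 · 27, so d = 27.
12^1 ≡ 12 (mod 217)
12^2 ≡ 12^2 = 144 ≡ 144 (mod 217)
12^4 ≡ 144^2 = 20736 ≡ 121 (mod 217)
12^8 ≡ 121^2 = 14641 ≡ 102 (mod 217)
12^16 ≡ 102^2 = 10404 ≡ 205 (mod 217)
27 = 16 + 8 + 2 + 1 in binary powers of 2.
So 12^27 ≡ 205 · 102 · 144 · 12 ≡ 27 (mod 217).
Squaring chain: 27 → 78 → 8; never reaches −1, so base 12 is a Miller–Rabin witness that 217 is composite.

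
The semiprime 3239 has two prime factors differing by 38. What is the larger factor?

Since p = q + 38, we have 3239 = q(q + 38), so q² + 38q − 3239 = 0.
Discriminant: 38² + 4·3239 = 1444 + 12956 = 14400; √14400 = 120.
q = (−38 + 120)/2 = 41, and p = q + 38 = 79.
Check: 41 · 79 = 3239.

79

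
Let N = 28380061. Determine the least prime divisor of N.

67

28380061 is odd.
Digit sum 28, not divisible by 3.
Ends in 1: not divisible by 5.
7: 28380061 = 7·4054294 + 3
11: 28380061 = 11·2580005 + 6
13: 28380061 = 13·2183081 + 8
17: 28380061 = 17·1669415 + 6
19: 28380061 = 19·1493687 + 8
23: 28380061 = 23·1233915 + 16
29: 28380061 = 29·978622 + 23
31: 28380061 = 31·915485 + 26
37: 28380061 = 37·767028 + 25
41: 28380061 = 41·692196 + 25
43: 28380061 = 43·660001 + 18
47: 28380061 = 47·603831 + 4
53: 28380061 = 53·535472 + 45
59: 28380061 = 59·481017 + 58
61: 28380061 = 61·465246 + 55
67: 28380061 = 67·423583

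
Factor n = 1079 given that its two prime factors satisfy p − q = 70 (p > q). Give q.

Since p = q + 70, we have 1079 = q(q + 70), so q² + 70q − 1079 = 0.
Discriminant: 70² + 4·1079 = 4900 + 4316 = 9216; √9216 = 96.
q = (−70 + 96)/2 = 13, and p = q + 70 = 83.
Check: 13 · 83 = 1079.

13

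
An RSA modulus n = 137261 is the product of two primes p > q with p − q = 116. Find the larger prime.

Since p = q + 116, we have 137261 = q(q + 116), so q² + 116q − 137261 = 0.
Discriminant: 116² + 4·137261 = 13456 + 549044 = 562500; √562500 = 750.
q = (−116 + 750)/2 = 317, and p = q + 116 = 433.
Check: 317 · 433 = 137261.

433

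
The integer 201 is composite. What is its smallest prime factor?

3

201 is odd.
Digit sum 3, divisible by 3.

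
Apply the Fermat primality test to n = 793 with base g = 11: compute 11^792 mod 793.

1

11^1 ≡ 11 (mod 793)
11^2 ≡ 11^2 = 121 ≡ 121 (mod 793)
11^4 ≡ 121^2 = 14641 ≡ 367 (mod 793)
11^8 ≡ 367^2 = 134689 ≡ 672 (mod 793)
11^16 ≡ 672^2 = 451584 ≡ 367 (mod 793)
11^32 ≡ 367^2 = 134689 ≡ 672 (mod 793)
11^64 ≡ 672^2 = 451584 ≡ 367 (mod 793)
11^128 ≡ 367^2 = 134689 ≡ 672 (mod 793)
11^256 ≡ 672^2 = 451584 ≡ 367 (mod 793)
11^512 ≡ 367^2 = 134689 ≡ 672 (mod 793)
792 = 512 + 256 + 16 + 8 in binary powers of 2.
So 11^792 ≡ 672 · 367 · 367 · 672 ≡ 1 (mod 793).
Since the result is 1, base 11 gives no evidence that 793 is composite.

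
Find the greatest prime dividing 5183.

73

5183 = 71 · 73
73 is prime.
So 5183 = 71 · 73; the largest prime factor is 73.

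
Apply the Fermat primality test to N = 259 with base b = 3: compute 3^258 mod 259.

211

3^1 ≡ 3 (mod 259)
3^2 ≡ 3^2 = 9 ≡ 9 (mod 259)
3^4 ≡ 9^2 = 81 ≡ 81 (mod 259)
3^8 ≡ 81^2 = 6561 ≡ 86 (mod 259)
3^16 ≡ 86^2 = 7396 ≡ 144 (mod 259)
3^32 ≡ 144^2 = 20736 ≡ 16 (mod 259)
3^64 ≡ 16^2 = 256 ≡ 256 (mod 259)
3^128 ≡ 256^2 = 65536 ≡ 9 (mod 259)
3^256 ≡ 9^2 = 81 ≡ 81 (mod 259)
258 = 256 + 2 in binary powers of 2.
So 3^258 ≡ 81 · 9 ≡ 211 (mod 259).
Since 211 ≠ 1, base 3 is a Fermat witness: 259 is composite.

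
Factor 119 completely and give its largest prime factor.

17

119 = 7 · 17
17 is prime.
So 119 = 7 · 17; the largest prime factor is 17.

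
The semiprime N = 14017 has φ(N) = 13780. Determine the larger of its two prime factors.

131

φ(n) = (p−1)(q−1) = n − (p+q) + 1, so p + q = 14017 − 13780 + 1 = 238.
p and q are the roots of t² − 238t + 14017 = 0.
Discriminant: 238² − 4·14017 = 56644 − 56068 = 576; √576 = 24.
q = (238 − 24)/2 = 107, p = (238 + 24)/2 = 131.
Check: 107 · 131 = 14017.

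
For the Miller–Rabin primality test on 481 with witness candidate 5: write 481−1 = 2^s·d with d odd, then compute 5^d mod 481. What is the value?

177

481 − 1 = 480 = 2^5 · 15, so d = 15.
5^1 ≡ 5 (mod 481)
5^2 ≡ 5^2 = 25 ≡ 25 (mod 481)
5^4 ≡ 25^2 = 625 ≡ 144 (mod 481)
5^8 ≡ 144^2 = 20736 ≡ 53 (mod 481)
15 = 8 + 4 + 2 + 1 in binary powers of 2.
So 5^15 ≡ 53 · 144 · 25 · 5 ≡ 177 (mod 481).
Squaring chain: 177 → 64 → 248 → 417 → 248; never reaches −1, so base 5 is a Miller–Rabin witness that 481 is composite.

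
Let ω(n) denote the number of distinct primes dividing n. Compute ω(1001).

3

1001 = 7 · 143
143 = 11 · 13
1001 = 7 · 11 · 13, which has 3 distinct prime factors.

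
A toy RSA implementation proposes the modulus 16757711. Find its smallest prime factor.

59

16757711 is odd.
Digit sum 35, not divisible by 3.
Ends in 1: not divisible by 5.
7: 16757711 = 7·2393958 + 5
11: 16757711 = 11·1523428 + 3
13: 16757711 = 13·1289054 + 9
17: 16757711 = 17·985747 + 12
19: 16757711 = 19·881984 + 15
23: 16757711 = 23·728596 + 3
29: 16757711 = 29·577852 + 3
31: 16757711 = 31·540571 + 10
37: 16757711 = 37·452911 + 4
41: 16757711 = 41·408724 + 27
43: 16757711 = 43·389714 + 9
47: 16757711 = 47·356547 + 2
53: 16757711 = 53·316183 + 12
59: 16757711 = 59·284029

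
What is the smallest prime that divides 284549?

284549 is odd.
Digit sum 32, not divisible by 3.
Ends in 9: not divisible by 5.
7: 284549 = 7·40649 + 6
11: 284549 = 11·25868 + 1
13: 284549 = 13·21888 + 5
17: 284549 = 17·16738 + 3
19: 284549 = 19·14976 + 5
23: 284549 = 23·12371 + 16
29: 284549 = 29·9812 + 1
31: 284549 = 31·9179

31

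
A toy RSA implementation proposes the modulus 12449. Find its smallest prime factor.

12449 is odd.
Digit sum 20, not divisible by 3.
Ends in 9: not divisible by 5.
7: 12449 = 7·1778 + 3
11: 12449 = 11·1131 + 8
13: 12449 = 13·957 + 8
17: 12449 = 17·732 + 5
19: 12449 = 19·655 + 4
23: 12449 = 23·541 + 6
29: 12449 = 29·429 + 8
31: 12449 = 31·401 + 18
37: 12449 = 37·336 + 17
41: 12449 = 41·303 + 26
43: 12449 = 43·289 + 22
47: 12449 = 47·264 + 41
53: 12449 = 53·234 + 47
59: 12449 = 59·211

59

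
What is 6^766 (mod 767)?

641

6^1 ≡ 6 (mod 767)
6^2 ≡ 6^2 = 36 ≡ 36 (mod 767)
6^4 ≡ 36^2 = 1296 ≡ 529 (mod 767)
6^8 ≡ 529^2 = 279841 ≡ 653 (mod 767)
6^16 ≡ 653^2 = 426409 ≡ 724 (mod 767)
6^32 ≡ 724^2 = 524176 ≡ 315 (mod 767)
6^64 ≡ 315^2 = 99225 ≡ 282 (mod 767)
6^128 ≡ 282^2 = 79524 ≡ 523 (mod 767)
6^256 ≡ 523^2 = 273529 ≡ 477 (mod 767)
6^512 ≡ 477^2 = 227529 ≡ 497 (mod 767)
766 = 512 + 128 + 64 + 32 + 16 + 8 + 4 + 2 in binary powers of 2.
So 6^766 ≡ 497 · 523 · 282 · 315 · 724 · 653 · 529 · 36 ≡ 641 (mod 767).
Since 641 ≠ 1, base 6 is a Fermat witness: 767 is composite.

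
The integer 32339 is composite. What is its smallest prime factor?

32339 is odd.
Digit sum 20, not divisible by 3.
Ends in 9: not divisible by 5.
7: 32339 = 7·4619 + 6
11: 32339 = 11·2939 + 10
13: 32339 = 13·2487 + 8
17: 32339 = 17·1902 + 5
19: 32339 = 19·1702 + 1
23: 32339 = 23·1406 + 1
29: 32339 = 29·1115 + 4
31: 32339 = 31·1043 + 6
37: 32339 = 37·874 + 1
41: 32339 = 41·788 + 31
43: 32339 = 43·752 + 3
47: 32339 = 47·688 + 3
53: 32339 = 53·610 + 9
59: 32339 = 59·548 + 7
61: 32339 = 61·530 + 9
67: 32339 = 67·482 + 45
71: 32339 = 71·455 + 34
73: 32339 = 73·443

73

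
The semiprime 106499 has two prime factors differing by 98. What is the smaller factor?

281

Since p = q + 98, we have 106499 = q(q + 98), so q² + 98q − 106499 = 0.
Discriminant: 98² + 4·106499 = 9604 + 425996 = 435600; √435600 = 660.
q = (−98 + 660)/2 = 281, and p = q + 98 = 379.
Check: 281 · 379 = 106499.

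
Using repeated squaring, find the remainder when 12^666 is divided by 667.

12^1 ≡ 12 (mod 667)
12^2 ≡ 12^2 = 144 ≡ 144 (mod 667)
12^4 ≡ 144^2 = 20736 ≡ 59 (mod 667)
12^8 ≡ 59^2 = 3481 ≡ 146 (mod 667)
12^16 ≡ 146^2 = 21316 ≡ 639 (mod 667)
12^32 ≡ 639^2 = 408321 ≡ 117 (mod 667)
12^64 ≡ 117^2 = 13689 ≡ 349 (mod 667)
12^128 ≡ 349^2 = 121801 ≡ 407 (mod 667)
12^256 ≡ 407^2 = 165649 ≡ 233 (mod 667)
12^512 ≡ 233^2 = 54289 ≡ 262 (mod 667)
666 = 512 + 128 + 16 + 8 + 2 in binary powers of 2.
So 12^666 ≡ 262 · 407 · 639 · 146 · 144 ≡ 492 (mod 667).
Since 492 ≠ 1, base 12 is a Fermat witness: 667 is composite.

492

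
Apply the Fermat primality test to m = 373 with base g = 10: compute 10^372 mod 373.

10^1 ≡ 10 (mod 373)
10^2 ≡ 10^2 = 100 ≡ 100 (mod 373)
10^4 ≡ 100^2 = 10000 ≡ 302 (mod 373)
10^8 ≡ 302^2 = 91204 ≡ 192 (mod 373)
10^16 ≡ 192^2 = 36864 ≡ 310 (mod 373)
10^32 ≡ 310^2 = 96100 ≡ 239 (mod 373)
10^64 ≡ 239^2 = 57121 ≡ 52 (mod 373)
10^128 ≡ 52^2 = 2704 ≡ 93 (mod 373)
10^256 ≡ 93^2 = 8649 ≡ 70 (mod 373)
372 = 256 + 64 + 32 + 16 + 4 in binary powers of 2.
So 10^372 ≡ 70 · 52 · 239 · 310 · 302 ≡ 1 (mod 373).
Since the result is 1, base 10 gives no evidence that 373 is composite.

1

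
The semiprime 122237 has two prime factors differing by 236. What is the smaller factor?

251

Since p = q + 236, we have 122237 = q(q + 236), so q² + 236q − 122237 = 0.
Discriminant: 236² + 4·122237 = 55696 + 488948 = 544644; √544644 = 738.
q = (−236 + 738)/2 = 251, and p = q + 236 = 487.
Check: 251 · 487 = 122237.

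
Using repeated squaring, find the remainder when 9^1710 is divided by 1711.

400

9^1 ≡ 9 (mod 1711)
9^2 ≡ 9^2 = 81 ≡ 81 (mod 1711)
9^4 ≡ 81^2 = 6561 ≡ 1428 (mod 1711)
9^8 ≡ 1428^2 = 2039184 ≡ 1383 (mod 1711)
9^16 ≡ 1383^2 = 1912689 ≡ 1502 (mod 1711)
9^32 ≡ 1502^2 = 2256004 ≡ 906 (mod 1711)
9^64 ≡ 906^2 = 820836 ≡ 1267 (mod 1711)
9^128 ≡ 1267^2 = 1605289 ≡ 371 (mod 1711)
9^256 ≡ 371^2 = 137641 ≡ 761 (mod 1711)
9^512 ≡ 761^2 = 579121 ≡ 803 (mod 1711)
9^1024 ≡ 803^2 = 644809 ≡ 1473 (mod 1711)
1710 = 1024 + 512 + 128 + 32 + 8 + 4 + 2 in binary powers of 2.
So 9^1710 ≡ 1473 · 803 · 371 · 906 · 1383 · 1428 · 81 ≡ 400 (mod 1711).
Since 400 ≠ 1, base 9 is a Fermat witness: 1711 is composite.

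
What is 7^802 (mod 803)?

654

7^1 ≡ 7 (mod 803)
7^2 ≡ 7^2 = 49 ≡ 49 (mod 803)
7^4 ≡ 49^2 = 2401 ≡ 795 (mod 803)
7^8 ≡ 795^2 = 632025 ≡ 64 (mod 803)
7^16 ≡ 64^2 = 4096 ≡ 81 (mod 803)
7^32 ≡ 81^2 = 6561 ≡ 137 (mod 803)
7^64 ≡ 137^2 = 18769 ≡ 300 (mod 803)
7^128 ≡ 300^2 = 90000 ≡ 64 (mod 803)
7^256 ≡ 64^2 = 4096 ≡ 81 (mod 803)
7^512 ≡ 81^2 = 6561 ≡ 137 (mod 803)
802 = 512 + 256 + 32 + 2 in binary powers of 2.
So 7^802 ≡ 137 · 81 · 137 · 49 ≡ 654 (mod 803).
Since 654 ≠ 1, base 7 is a Fermat witness: 803 is composite.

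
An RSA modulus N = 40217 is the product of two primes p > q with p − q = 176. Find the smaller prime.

131

Since p = q + 176, we have 40217 = q(q + 176), so q² + 176q − 40217 = 0.
Discriminant: 176² + 4·40217 = 30976 + 160868 = 191844; √191844 = 438.
q = (−176 + 438)/2 = 131, and p = q + 176 = 307.
Check: 131 · 307 = 40217.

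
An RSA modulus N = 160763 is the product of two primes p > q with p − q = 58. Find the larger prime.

431

Since p = q + 58, we have 160763 = q(q + 58), so q² + 58q − 160763 = 0.
Discriminant: 58² + 4·160763 = 3364 + 643052 = 646416; √646416 = 804.
q = (−58 + 804)/2 = 373, and p = q + 58 = 431.
Check: 373 · 431 = 160763.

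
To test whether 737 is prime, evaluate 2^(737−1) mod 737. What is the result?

2^1 ≡ 2 (mod 737)
2^2 ≡ 2^2 = 4 ≡ 4 (mod 737)
2^4 ≡ 4^2 = 16 ≡ 16 (mod 737)
2^8 ≡ 16^2 = 256 ≡ 256 (mod 737)
2^16 ≡ 256^2 = 65536 ≡ 680 (mod 737)
2^32 ≡ 680^2 = 462400 ≡ 301 (mod 737)
2^64 ≡ 301^2 = 90601 ≡ 687 (mod 737)
2^128 ≡ 687^2 = 471969 ≡ 289 (mod 737)
2^256 ≡ 289^2 = 83521 ≡ 240 (mod 737)
2^512 ≡ 240^2 = 57600 ≡ 114 (mod 737)
736 = 512 + 128 + 64 + 32 in binary powers of 2.
So 2^736 ≡ 114 · 289 · 687 · 301 ≡ 86 (mod 737).
Since 86 ≠ 1, base 2 is a Fermat witness: 737 is composite.

86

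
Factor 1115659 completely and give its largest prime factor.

1115659 = 17 · 65627
65627 = 29 · 2263
2263 = 31 · 73
73 is prime.
So 1115659 = 17 · 29 · 31 · 73; the largest prime factor is 73.

73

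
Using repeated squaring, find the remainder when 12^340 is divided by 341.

12^1 ≡ 12 (mod 341)
12^2 ≡ 12^2 = 144 ≡ 144 (mod 341)
12^4 ≡ 144^2 = 20736 ≡ 276 (mod 341)
12^8 ≡ 276^2 = 76176 ≡ 133 (mod 341)
12^16 ≡ 133^2 = 17689 ≡ 298 (mod 341)
12^32 ≡ 298^2 = 88804 ≡ 144 (mod 341)
12^64 ≡ 144^2 = 20736 ≡ 276 (mod 341)
12^128 ≡ 276^2 = 76176 ≡ 133 (mod 341)
12^256 ≡ 133^2 = 17689 ≡ 298 (mod 341)
340 = 256 + 64 + 16 + 4 in binary powers of 2.
So 12^340 ≡ 298 · 276 · 298 · 276 ≡ 56 (mod 341).
Since 56 ≠ 1, base 12 is a Fermat witness: 341 is composite.

56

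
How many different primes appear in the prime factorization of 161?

2

161 = 7 · 23
161 = 7 · 23, which has 2 distinct prime factors.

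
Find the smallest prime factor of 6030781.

6030781 is odd.
Digit sum 25, not divisible by 3.
Ends in 1: not divisible by 5.
7: 6030781 = 7·861540 + 1
11: 6030781 = 11·548252 + 9
13: 6030781 = 13·463906 + 3
17: 6030781 = 17·354751 + 14
19: 6030781 = 19·317409 + 10
23: 6030781 = 23·262207 + 20
29: 6030781 = 29·207957 + 28
31: 6030781 = 31·194541 + 10
37: 6030781 = 37·162994 + 3
41: 6030781 = 41·147092 + 9
43: 6030781 = 43·140250 + 31
47: 6030781 = 47·128314 + 23
53: 6030781 = 53·113788 + 17
59: 6030781 = 59·102216 + 37
61: 6030781 = 61·98865 + 16
67: 6030781 = 67·90011 + 44
71: 6030781 = 71·84940 + 41
73: 6030781 = 73·82613 + 32
79: 6030781 = 79·76339

79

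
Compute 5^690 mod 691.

5^1 ≡ 5 (mod 691)
5^2 ≡ 5^2 = 25 ≡ 25 (mod 691)
5^4 ≡ 25^2 = 625 ≡ 625 (mod 691)
5^8 ≡ 625^2 = 390625 ≡ 210 (mod 691)
5^16 ≡ 210^2 = 44100 ≡ 567 (mod 691)
5^32 ≡ 567^2 = 321489 ≡ 174 (mod 691)
5^64 ≡ 174^2 = 30276 ≡ 563 (mod 691)
5^128 ≡ 563^2 = 316969 ≡ 491 (mod 691)
5^256 ≡ 491^2 = 241081 ≡ 613 (mod 691)
5^512 ≡ 613^2 = 375769 ≡ 556 (mod 691)
690 = 512 + 128 + 32 + 16 + 2 in binary powers of 2.
So 5^690 ≡ 556 · 491 · 174 · 567 · 25 ≡ 1 (mod 691).
Since the result is 1, base 5 gives no evidence that 691 is composite.

1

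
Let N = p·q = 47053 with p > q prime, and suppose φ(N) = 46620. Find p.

223

φ(n) = (p−1)(q−1) = n − (p+q) + 1, so p + q = 47053 − 46620 + 1 = 434.
p and q are the roots of t² − 434t + 47053 = 0.
Discriminant: 434² − 4·47053 = 188356 − 188212 = 144; √144 = 12.
q = (434 − 12)/2 = 211, p = (434 + 12)/2 = 223.
Check: 211 · 223 = 47053.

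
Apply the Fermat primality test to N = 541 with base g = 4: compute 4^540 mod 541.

4^1 ≡ 4 (mod 541)
4^2 ≡ 4^2 = 16 ≡ 16 (mod 541)
4^4 ≡ 16^2 = 256 ≡ 256 (mod 541)
4^8 ≡ 256^2 = 65536 ≡ 75 (mod 541)
4^16 ≡ 75^2 = 5625 ≡ 215 (mod 541)
4^32 ≡ 215^2 = 46225 ≡ 240 (mod 541)
4^64 ≡ 240^2 = 57600 ≡ 254 (mod 541)
4^128 ≡ 254^2 = 64516 ≡ 137 (mod 541)
4^256 ≡ 137^2 = 18769 ≡ 375 (mod 541)
4^512 ≡ 375^2 = 140625 ≡ 506 (mod 541)
540 = 512 + 16 + 8 + 4 in binary powers of 2.
So 4^540 ≡ 506 · 215 · 75 · 256 ≡ 1 (mod 541).
Since the result is 1, base 4 gives no evidence that 541 is composite.

1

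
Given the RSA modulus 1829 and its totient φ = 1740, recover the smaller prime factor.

31

φ(n) = (p−1)(q−1) = n − (p+q) + 1, so p + q = 1829 − 1740 + 1 = 90.
p and q are the roots of t² − 90t + 1829 = 0.
Discriminant: 90² − 4·1829 = 8100 − 7316 = 784; √784 = 28.
q = (90 − 28)/2 = 31, p = (90 + 28)/2 = 59.
Check: 31 · 59 = 1829.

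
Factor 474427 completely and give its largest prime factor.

97

474427 = 67 · 7081
7081 = 73 · 97
97 is prime.
So 474427 = 67 · 73 · 97; the largest prime factor is 97.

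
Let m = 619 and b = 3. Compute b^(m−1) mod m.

3^1 ≡ 3 (mod 619)
3^2 ≡ 3^2 = 9 ≡ 9 (mod 619)
3^4 ≡ 9^2 = 81 ≡ 81 (mod 619)
3^8 ≡ 81^2 = 6561 ≡ 371 (mod 619)
3^16 ≡ 371^2 = 137641 ≡ 223 (mod 619)
3^32 ≡ 223^2 = 49729 ≡ 209 (mod 619)
3^64 ≡ 209^2 = 43681 ≡ 351 (mod 619)
3^128 ≡ 351^2 = 123201 ≡ 20 (mod 619)
3^256 ≡ 20^2 = 400 ≡ 400 (mod 619)
3^512 ≡ 400^2 = 160000 ≡ 298 (mod 619)
618 = 512 + 64 + 32 + 8 + 2 in binary powers of 2.
So 3^618 ≡ 298 · 351 · 209 · 371 · 9 ≡ 1 (mod 619).
Since the result is 1, base 3 gives no evidence that 619 is composite.

1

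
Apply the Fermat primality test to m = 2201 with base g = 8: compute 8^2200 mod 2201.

900

8^1 ≡ 8 (mod 2201)
8^2 ≡ 8^2 = 64 ≡ 64 (mod 2201)
8^4 ≡ 64^2 = 4096 ≡ 1895 (mod 2201)
8^8 ≡ 1895^2 = 3591025 ≡ 1194 (mod 2201)
8^16 ≡ 1194^2 = 1425636 ≡ 1589 (mod 2201)
8^32 ≡ 1589^2 = 2524921 ≡ 374 (mod 2201)
8^64 ≡ 374^2 = 139876 ≡ 1213 (mod 2201)
8^128 ≡ 1213^2 = 1471369 ≡ 1101 (mod 2201)
8^256 ≡ 1101^2 = 1212201 ≡ 1651 (mod 2201)
8^512 ≡ 1651^2 = 2725801 ≡ 963 (mod 2201)
8^1024 ≡ 963^2 = 927369 ≡ 748 (mod 2201)
8^2048 ≡ 748^2 = 559504 ≡ 450 (mod 2201)
2200 = 2048 + 128 + 16 + 8 in binary powers of 2.
So 8^2200 ≡ 450 · 1101 · 1589 · 1194 ≡ 900 (mod 2201).
Since 900 ≠ 1, base 8 is a Fermat witness: 2201 is composite.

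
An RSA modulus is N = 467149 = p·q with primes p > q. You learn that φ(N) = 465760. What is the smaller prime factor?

569

φ(n) = (p−1)(q−1) = n − (p+q) + 1, so p + q = 467149 − 465760 + 1 = 1390.
p and q are the roots of t² − 1390t + 467149 = 0.
Discriminant: 1390² − 4·467149 = 1932100 − 1868596 = 63504; √63504 = 252.
q = (1390 − 252)/2 = 569, p = (1390 + 252)/2 = 821.
Check: 569 · 821 = 467149.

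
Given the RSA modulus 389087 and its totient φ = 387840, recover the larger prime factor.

641

φ(n) = (p−1)(q−1) = n − (p+q) + 1, so p + q = 389087 − 387840 + 1 = 1248.
p and q are the roots of t² − 1248t + 389087 = 0.
Discriminant: 1248² − 4·389087 = 1557504 − 1556348 = 1156; √1156 = 34.
q = (1248 − 34)/2 = 607, p = (1248 + 34)/2 = 641.
Check: 607 · 641 = 389087.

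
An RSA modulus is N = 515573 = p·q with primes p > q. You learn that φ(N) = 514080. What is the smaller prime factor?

φ(n) = (p−1)(q−1) = n − (p+q) + 1, so p + q = 515573 − 514080 + 1 = 1494.
p and q are the roots of t² − 1494t + 515573 = 0.
Discriminant: 1494² − 4·515573 = 2232036 − 2062292 = 169744; √169744 = 412.
q = (1494 − 412)/2 = 541, p = (1494 + 412)/2 = 953.
Check: 541 · 953 = 515573.

541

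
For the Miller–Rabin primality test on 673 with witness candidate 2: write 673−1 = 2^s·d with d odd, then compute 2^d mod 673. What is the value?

673 − 1 = 672 = 2^5 · 21, so d = 21.
2^1 ≡ 2 (mod 673)
2^2 ≡ 2^2 = 4 ≡ 4 (mod 673)
2^4 ≡ 4^2 = 16 ≡ 16 (mod 673)
2^8 ≡ 16^2 = 256 ≡ 256 (mod 673)
2^16 ≡ 256^2 = 65536 ≡ 255 (mod 673)
21 = 16 + 4 + 1 in binary powers of 2.
So 2^21 ≡ 255 · 16 · 2 ≡ 84 (mod 673).
Squaring chain: 84 → 326 → 615 → 672 → 1; reaches −1, so base 2 does not prove 673 composite.

84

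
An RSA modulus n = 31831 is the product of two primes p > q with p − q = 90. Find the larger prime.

Since p = q + 90, we have 31831 = q(q + 90), so q² + 90q − 31831 = 0.
Discriminant: 90² + 4·31831 = 8100 + 127324 = 135424; √135424 = 368.
q = (−90 + 368)/2 = 139, and p = q + 90 = 229.
Check: 139 · 229 = 31831.

229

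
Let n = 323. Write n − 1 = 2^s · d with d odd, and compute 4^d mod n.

323 − 1 = 322 = 2^1 · 161, so d = 161.
4^1 ≡ 4 (mod 323)
4^2 ≡ 4^2 = 16 ≡ 16 (mod 323)
4^4 ≡ 16^2 = 256 ≡ 256 (mod 323)
4^8 ≡ 256^2 = 65536 ≡ 290 (mod 323)
4^16 ≡ 290^2 = 84100 ≡ 120 (mod 323)
4^32 ≡ 120^2 = 14400 ≡ 188 (mod 323)
4^64 ≡ 188^2 = 35344 ≡ 137 (mod 323)
4^128 ≡ 137^2 = 18769 ≡ 35 (mod 323)
161 = 128 + 32 + 1 in binary powers of 2.
So 4^161 ≡ 35 · 188 · 4 ≡ 157 (mod 323).
Squaring chain: 157; never reaches −1, so base 4 is a Miller–Rabin witness that 323 is composite.

157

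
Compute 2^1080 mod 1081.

165

2^1 ≡ 2 (mod 1081)
2^2 ≡ 2^2 = 4 ≡ 4 (mod 1081)
2^4 ≡ 4^2 = 16 ≡ 16 (mod 1081)
2^8 ≡ 16^2 = 256 ≡ 256 (mod 1081)
2^16 ≡ 256^2 = 65536 ≡ 676 (mod 1081)
2^32 ≡ 676^2 = 456976 ≡ 794 (mod 1081)
2^64 ≡ 794^2 = 630436 ≡ 213 (mod 1081)
2^128 ≡ 213^2 = 45369 ≡ 1048 (mod 1081)
2^256 ≡ 1048^2 = 1098304 ≡ 8 (mod 1081)
2^512 ≡ 8^2 = 64 ≡ 64 (mod 1081)
2^1024 ≡ 64^2 = 4096 ≡ 853 (mod 1081)
1080 = 1024 + 32 + 16 + 8 in binary powers of 2.
So 2^1080 ≡ 853 · 794 · 676 · 256 ≡ 165 (mod 1081).
Since 165 ≠ 1, base 2 is a Fermat witness: 1081 is composite.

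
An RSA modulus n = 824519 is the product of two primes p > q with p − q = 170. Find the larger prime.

997

Since p = q + 170, we have 824519 = q(q + 170), so q² + 170q − 824519 = 0.
Discriminant: 170² + 4·824519 = 28900 + 3298076 = 3326976; √3326976 = 1824.
q = (−170 + 1824)/2 = 827, and p = q + 170 = 997.
Check: 827 · 997 = 824519.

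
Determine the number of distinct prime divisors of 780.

780 = 2^2 · 195
195 = 3 · 65
65 = 5 · 13
780 = 2^2 · 3 · 5 · 13, which has 4 distinct prime factors.

4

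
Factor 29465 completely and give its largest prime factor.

83

29465 = 5 · 5893
5893 = 71 · 83
83 is prime.
So 29465 = 5 · 71 · 83; the largest prime factor is 83.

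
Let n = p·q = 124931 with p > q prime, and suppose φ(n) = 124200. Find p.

φ(n) = (p−1)(q−1) = n − (p+q) + 1, so p + q = 124931 − 124200 + 1 = 732.
p and q are the roots of t² − 732t + 124931 = 0.
Discriminant: 732² − 4·124931 = 535824 − 499724 = 36100; √36100 = 190.
q = (732 − 190)/2 = 271, p = (732 + 190)/2 = 461.
Check: 271 · 461 = 124931.

461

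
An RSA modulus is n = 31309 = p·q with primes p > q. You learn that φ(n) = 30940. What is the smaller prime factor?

φ(n) = (p−1)(q−1) = n − (p+q) + 1, so p + q = 31309 − 30940 + 1 = 370.
p and q are the roots of t² − 370t + 31309 = 0.
Discriminant: 370² − 4·31309 = 136900 − 125236 = 11664; √11664 = 108.
q = (370 − 108)/2 = 131, p = (370 + 108)/2 = 239.
Check: 131 · 239 = 31309.

131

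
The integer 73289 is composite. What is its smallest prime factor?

83

73289 is odd.
Digit sum 29, not divisible by 3.
Ends in 9: not divisible by 5.
7: 73289 = 7·10469 + 6
11: 73289 = 11·6662 + 7
13: 73289 = 13·5637 + 8
17: 73289 = 17·4311 + 2
19: 73289 = 19·3857 + 6
23: 73289 = 23·3186 + 11
29: 73289 = 29·2527 + 6
31: 73289 = 31·2364 + 5
37: 73289 = 37·1980 + 29
41: 73289 = 41·1787 + 22
43: 73289 = 43·1704 + 17
47: 73289 = 47·1559 + 16
53: 73289 = 53·1382 + 43
59: 73289 = 59·1242 + 11
61: 73289 = 61·1201 + 28
67: 73289 = 67·1093 + 58
71: 73289 = 71·1032 + 17
73: 73289 = 73·1003 + 70
79: 73289 = 79·927 + 56
83: 73289 = 83·883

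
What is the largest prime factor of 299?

23

299 = 13 · 23
23 is prime.
So 299 = 13 · 23; the largest prime factor is 23.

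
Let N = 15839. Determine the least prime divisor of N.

15839 is odd.
Digit sum 26, not divisible by 3.
Ends in 9: not divisible by 5.
7: 15839 = 7·2262 + 5
11: 15839 = 11·1439 + 10
13: 15839 = 13·1218 + 5
17: 15839 = 17·931 + 12
19: 15839 = 19·833 + 12
23: 15839 = 23·688 + 15
29: 15839 = 29·546 + 5
31: 15839 = 31·510 + 29
37: 15839 = 37·428 + 3
41: 15839 = 41·386 + 13
43: 15839 = 43·368 + 15
47: 15839 = 47·337

47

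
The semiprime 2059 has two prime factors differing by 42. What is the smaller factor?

Since p = q + 42, we have 2059 = q(q + 42), so q² + 42q − 2059 = 0.
Discriminant: 42² + 4·2059 = 1764 + 8236 = 10000; √10000 = 100.
q = (−42 + 100)/2 = 29, and p = q + 42 = 71.
Check: 29 · 71 = 2059.

29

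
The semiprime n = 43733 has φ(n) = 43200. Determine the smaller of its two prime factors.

φ(n) = (p−1)(q−1) = n − (p+q) + 1, so p + q = 43733 − 43200 + 1 = 534.
p and q are the roots of t² − 534t + 43733 = 0.
Discriminant: 534² − 4·43733 = 285156 − 174932 = 110224; √110224 = 332.
q = (534 − 332)/2 = 101, p = (534 + 332)/2 = 433.
Check: 101 · 433 = 43733.

101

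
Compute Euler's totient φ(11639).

Factor: 11639 = 103 · 113.
φ(11639) = (103−1) · (113−1) = 102 · 112 = 11424.

11424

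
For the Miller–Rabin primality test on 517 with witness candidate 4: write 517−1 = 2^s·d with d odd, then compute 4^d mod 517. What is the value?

267

517 − 1 = 516 = 2^2 · 129, so d = 129.
4^1 ≡ 4 (mod 517)
4^2 ≡ 4^2 = 16 ≡ 16 (mod 517)
4^4 ≡ 16^2 = 256 ≡ 256 (mod 517)
4^8 ≡ 256^2 = 65536 ≡ 394 (mod 517)
4^16 ≡ 394^2 = 155236 ≡ 136 (mod 517)
4^32 ≡ 136^2 = 18496 ≡ 401 (mod 517)
4^64 ≡ 401^2 = 160801 ≡ 14 (mod 517)
4^128 ≡ 14^2 = 196 ≡ 196 (mod 517)
129 = 128 + 1 in binary powers of 2.
So 4^129 ≡ 196 · 4 ≡ 267 (mod 517).
Squaring chain: 267 → 460; never reaches −1, so base 4 is a Miller–Rabin witness that 517 is composite.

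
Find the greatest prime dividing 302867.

302867 = 41 · 7387
7387 = 83 · 89
89 is prime.
So 302867 = 41 · 83 · 89; the largest prime factor is 89.

89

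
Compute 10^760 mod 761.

1

10^1 ≡ 10 (mod 761)
10^2 ≡ 10^2 = 100 ≡ 100 (mod 761)
10^4 ≡ 100^2 = 10000 ≡ 107 (mod 761)
10^8 ≡ 107^2 = 11449 ≡ 34 (mod 761)
10^16 ≡ 34^2 = 1156 ≡ 395 (mod 761)
10^32 ≡ 395^2 = 156025 ≡ 20 (mod 761)
10^64 ≡ 20^2 = 400 ≡ 400 (mod 761)
10^128 ≡ 400^2 = 160000 ≡ 190 (mod 761)
10^256 ≡ 190^2 = 36100 ≡ 333 (mod 761)
10^512 ≡ 333^2 = 110889 ≡ 544 (mod 761)
760 = 512 + 128 + 64 + 32 + 16 + 8 in binary powers of 2.
So 10^760 ≡ 544 · 190 · 400 · 20 · 395 · 34 ≡ 1 (mod 761).
Since the result is 1, base 10 gives no evidence that 761 is composite.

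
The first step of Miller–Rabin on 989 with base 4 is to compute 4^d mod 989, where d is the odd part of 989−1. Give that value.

403

989 − 1 = 988 = 2^2 · 247, so d = 247.
4^1 ≡ 4 (mod 989)
4^2 ≡ 4^2 = 16 ≡ 16 (mod 989)
4^4 ≡ 16^2 = 256 ≡ 256 (mod 989)
4^8 ≡ 256^2 = 65536 ≡ 262 (mod 989)
4^16 ≡ 262^2 = 68644 ≡ 403 (mod 989)
4^32 ≡ 403^2 = 162409 ≡ 213 (mod 989)
4^64 ≡ 213^2 = 45369 ≡ 864 (mod 989)
4^128 ≡ 864^2 = 746496 ≡ 790 (mod 989)
247 = 128 + 64 + 32 + 16 + 4 + 2 + 1 in binary powers of 2.
So 4^247 ≡ 790 · 864 · 213 · 403 · 256 · 16 · 4 ≡ 403 (mod 989).
Squaring chain: 403 → 213; never reaches −1, so base 4 is a Miller–Rabin witness that 989 is composite.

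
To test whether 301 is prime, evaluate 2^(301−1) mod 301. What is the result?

64

2^1 ≡ 2 (mod 301)
2^2 ≡ 2^2 = 4 ≡ 4 (mod 301)
2^4 ≡ 4^2 = 16 ≡ 16 (mod 301)
2^8 ≡ 16^2 = 256 ≡ 256 (mod 301)
2^16 ≡ 256^2 = 65536 ≡ 219 (mod 301)
2^32 ≡ 219^2 = 47961 ≡ 102 (mod 301)
2^64 ≡ 102^2 = 10404 ≡ 170 (mod 301)
2^128 ≡ 170^2 = 28900 ≡ 4 (mod 301)
2^256 ≡ 4^2 = 16 ≡ 16 (mod 301)
300 = 256 + 32 + 8 + 4 in binary powers of 2.
So 2^300 ≡ 16 · 102 · 256 · 16 ≡ 64 (mod 301).
Since 64 ≠ 1, base 2 is a Fermat witness: 301 is composite.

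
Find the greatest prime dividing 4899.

71

4899 = 3 · 1633
1633 = 23 · 71
71 is prime.
So 4899 = 3 · 23 · 71; the largest prime factor is 71.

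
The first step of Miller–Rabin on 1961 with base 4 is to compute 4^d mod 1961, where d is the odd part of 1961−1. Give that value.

1961 − 1 = 1960 = 2^3 · 245, so d = 245.
4^1 ≡ 4 (mod 1961)
4^2 ≡ 4^2 = 16 ≡ 16 (mod 1961)
4^4 ≡ 16^2 = 256 ≡ 256 (mod 1961)
4^8 ≡ 256^2 = 65536 ≡ 823 (mod 1961)
4^16 ≡ 823^2 = 677329 ≡ 784 (mod 1961)
4^32 ≡ 784^2 = 614656 ≡ 863 (mod 1961)
4^64 ≡ 863^2 = 744769 ≡ 1550 (mod 1961)
4^128 ≡ 1550^2 = 2402500 ≡ 275 (mod 1961)
245 = 128 + 64 + 32 + 16 + 4 + 1 in binary powers of 2.
So 4^245 ≡ 275 · 1550 · 863 · 784 · 256 · 4 ≡ 1686 (mod 1961).
Squaring chain: 1686 → 1107 → 1785; never reaches −1, so base 4 is a Miller–Rabin witness that 1961 is composite.

1686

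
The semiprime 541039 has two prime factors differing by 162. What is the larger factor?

821

Since p = q + 162, we have 541039 = q(q + 162), so q² + 162q − 541039 = 0.
Discriminant: 162² + 4·541039 = 26244 + 2164156 = 2190400; √2190400 = 1480.
q = (−162 + 1480)/2 = 659, and p = q + 162 = 821.
Check: 659 · 821 = 541039.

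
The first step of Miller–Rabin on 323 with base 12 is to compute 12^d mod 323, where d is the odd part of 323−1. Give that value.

323 − 1 = 322 = 2^1 · 161, so d = 161.
12^1 ≡ 12 (mod 323)
12^2 ≡ 12^2 = 144 ≡ 144 (mod 323)
12^4 ≡ 144^2 = 20736 ≡ 64 (mod 323)
12^8 ≡ 64^2 = 4096 ≡ 220 (mod 323)
12^16 ≡ 220^2 = 48400 ≡ 273 (mod 323)
12^32 ≡ 273^2 = 74529 ≡ 239 (mod 323)
12^64 ≡ 239^2 = 57121 ≡ 273 (mod 323)
12^128 ≡ 273^2 = 74529 ≡ 239 (mod 323)
161 = 128 + 32 + 1 in binary powers of 2.
So 12^161 ≡ 239 · 239 · 12 ≡ 46 (mod 323).
Squaring chain: 46; never reaches −1, so base 12 is a Miller–Rabin witness that 323 is composite.

46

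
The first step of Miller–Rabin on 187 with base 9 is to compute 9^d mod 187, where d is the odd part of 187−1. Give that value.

187 − 1 = 186 = 2^1 · 93, so d = 93.
9^1 ≡ 9 (mod 187)
9^2 ≡ 9^2 = 81 ≡ 81 (mod 187)
9^4 ≡ 81^2 = 6561 ≡ 16 (mod 187)
9^8 ≡ 16^2 = 256 ≡ 69 (mod 187)
9^16 ≡ 69^2 = 4761 ≡ 86 (mod 187)
9^32 ≡ 86^2 = 7396 ≡ 103 (mod 187)
9^64 ≡ 103^2 = 10609 ≡ 137 (mod 187)
93 = 64 + 16 + 8 + 4 + 1 in binary powers of 2.
So 9^93 ≡ 137 · 86 · 69 · 16 · 9 ≡ 25 (mod 187).
Squaring chain: 25; never reaches −1, so base 9 is a Miller–Rabin witness that 187 is composite.

25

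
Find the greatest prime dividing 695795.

695795 = 5 · 139159
139159 = 31 · 4489
4489 = 67 · 67
67 = 67 · 1
So 695795 = 5 · 31 · 67^2; the largest prime factor is 67.

67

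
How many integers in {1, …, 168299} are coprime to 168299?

Factor: 168299 = 31 · 61 · 89.
φ(168299) = (31−1) · (61−1) · (89−1) = 30 · 60 · 88 = 158400.

158400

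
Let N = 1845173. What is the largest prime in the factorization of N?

83

1845173 = 11 · 167743
167743 = 43 · 3901
3901 = 47 · 83
83 is prime.
So 1845173 = 11 · 43 · 47 · 83; the largest prime factor is 83.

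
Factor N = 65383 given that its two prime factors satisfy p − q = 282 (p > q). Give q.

151

Since p = q + 282, we have 65383 = q(q + 282), so q² + 282q − 65383 = 0.
Discriminant: 282² + 4·65383 = 79524 + 261532 = 341056; √341056 = 584.
q = (−282 + 584)/2 = 151, and p = q + 282 = 433.
Check: 151 · 433 = 65383.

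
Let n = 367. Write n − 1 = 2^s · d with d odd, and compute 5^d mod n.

367 − 1 = 366 = 2^1 · 183, so d = 183.
5^1 ≡ 5 (mod 367)
5^2 ≡ 5^2 = 25 ≡ 25 (mod 367)
5^4 ≡ 25^2 = 625 ≡ 258 (mod 367)
5^8 ≡ 258^2 = 66564 ≡ 137 (mod 367)
5^16 ≡ 137^2 = 18769 ≡ 52 (mod 367)
5^32 ≡ 52^2 = 2704 ≡ 135 (mod 367)
5^64 ≡ 135^2 = 18225 ≡ 242 (mod 367)
5^128 ≡ 242^2 = 58564 ≡ 211 (mod 367)
183 = 128 + 32 + 16 + 4 + 2 + 1 in binary powers of 2.
So 5^183 ≡ 211 · 135 · 52 · 258 · 25 · 5 ≡ 366 (mod 367).
Since 5^d ≡ 366 (mod 367), base 5 does not prove 367 composite.

366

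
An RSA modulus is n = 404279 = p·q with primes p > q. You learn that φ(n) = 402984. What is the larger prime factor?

φ(n) = (p−1)(q−1) = n − (p+q) + 1, so p + q = 404279 − 402984 + 1 = 1296.
p and q are the roots of t² − 1296t + 404279 = 0.
Discriminant: 1296² − 4·404279 = 1679616 − 1617116 = 62500; √62500 = 250.
q = (1296 − 250)/2 = 523, p = (1296 + 250)/2 = 773.
Check: 523 · 773 = 404279.

773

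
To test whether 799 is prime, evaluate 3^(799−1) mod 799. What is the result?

3^1 ≡ 3 (mod 799)
3^2 ≡ 3^2 = 9 ≡ 9 (mod 799)
3^4 ≡ 9^2 = 81 ≡ 81 (mod 799)
3^8 ≡ 81^2 = 6561 ≡ 169 (mod 799)
3^16 ≡ 169^2 = 28561 ≡ 596 (mod 799)
3^32 ≡ 596^2 = 355216 ≡ 460 (mod 799)
3^64 ≡ 460^2 = 211600 ≡ 664 (mod 799)
3^128 ≡ 664^2 = 440896 ≡ 647 (mod 799)
3^256 ≡ 647^2 = 418609 ≡ 732 (mod 799)
3^512 ≡ 732^2 = 535824 ≡ 494 (mod 799)
798 = 512 + 256 + 16 + 8 + 4 + 2 in binary powers of 2.
So 3^798 ≡ 494 · 732 · 596 · 169 · 81 · 9 ≡ 784 (mod 799).
Since 784 ≠ 1, base 3 is a Fermat witness: 799 is composite.

784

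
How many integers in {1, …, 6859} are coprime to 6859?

Factor: 6859 = 19^3.
φ(6859) = 19^2·(19−1) = 6498.

6498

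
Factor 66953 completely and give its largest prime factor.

71

66953 = 23 · 2911
2911 = 41 · 71
71 is prime.
So 66953 = 23 · 41 · 71; the largest prime factor is 71.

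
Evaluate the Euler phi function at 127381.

116928

Factor: 127381 = 17 · 59 · 127.
φ(127381) = (17−1) · (59−1) · (127−1) = 16 · 58 · 126 = 116928.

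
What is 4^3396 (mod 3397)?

2197

4^1 ≡ 4 (mod 3397)
4^2 ≡ 4^2 = 16 ≡ 16 (mod 3397)
4^4 ≡ 16^2 = 256 ≡ 256 (mod 3397)
4^8 ≡ 256^2 = 65536 ≡ 993 (mod 3397)
4^16 ≡ 993^2 = 986049 ≡ 919 (mod 3397)
4^32 ≡ 919^2 = 844561 ≡ 2105 (mod 3397)
4^64 ≡ 2105^2 = 4431025 ≡ 1337 (mod 3397)
4^128 ≡ 1337^2 = 1787569 ≡ 747 (mod 3397)
4^256 ≡ 747^2 = 558009 ≡ 901 (mod 3397)
4^512 ≡ 901^2 = 811801 ≡ 3315 (mod 3397)
4^1024 ≡ 3315^2 = 10989225 ≡ 3327 (mod 3397)
4^2048 ≡ 3327^2 = 11068929 ≡ 1503 (mod 3397)
3396 = 2048 + 1024 + 256 + 64 + 4 in binary powers of 2.
So 4^3396 ≡ 1503 · 3327 · 901 · 1337 · 256 ≡ 2197 (mod 3397).
Since 2197 ≠ 1, base 4 is a Fermat witness: 3397 is composite.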